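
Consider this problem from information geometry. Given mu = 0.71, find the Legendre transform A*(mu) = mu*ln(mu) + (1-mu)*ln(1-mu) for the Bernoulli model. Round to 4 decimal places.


Legendre transform for Bernoulli:
A*(mu) = mu*log(mu) + (1-mu)*log(1-mu).
mu = 0.71, 1-mu = 0.29.
mu*log(mu) = 0.71*log(0.71) = -0.243168.
(1-mu)*log(1-mu) = 0.29*log(0.29) = -0.358984.
A* = -0.243168 + -0.358984 = -0.6022

-0.6022


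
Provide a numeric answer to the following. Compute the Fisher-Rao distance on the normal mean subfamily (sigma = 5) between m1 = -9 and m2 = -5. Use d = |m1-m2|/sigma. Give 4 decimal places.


On the fixed-variance normal subfamily, geodesic distance = |m1-m2|/sigma.
|-9 - -5| = 4.
sigma = 5.
d = 4/5 = 0.8000

0.8000


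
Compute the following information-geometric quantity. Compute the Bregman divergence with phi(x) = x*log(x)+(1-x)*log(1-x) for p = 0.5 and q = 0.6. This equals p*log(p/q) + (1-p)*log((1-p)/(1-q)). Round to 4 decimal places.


Bregman divergence with negative entropy generator:
D = p*log(p/q) + (1-p)*log((1-p)/(1-q)).
p = 0.5, q = 0.6.
p*log(p/q) = 0.5*log(0.5/0.6) = -0.091161.
(1-p)*log((1-p)/(1-q)) = 0.5*log(0.5/0.4) = 0.111572.
D = -0.091161 + 0.111572 = 0.0204

0.0204


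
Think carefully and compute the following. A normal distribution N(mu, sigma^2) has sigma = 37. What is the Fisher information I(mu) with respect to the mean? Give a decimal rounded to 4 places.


The Fisher information for the mean of a normal distribution is I(mu) = 1/sigma^2.
sigma = 37, so sigma^2 = 1369.
I(mu) = 1/1369 = 0.0007

0.0007


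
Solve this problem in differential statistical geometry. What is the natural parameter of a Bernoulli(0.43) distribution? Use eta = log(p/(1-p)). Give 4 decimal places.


Natural parameter for Bernoulli: eta = log(p/(1-p)).
p = 0.43, 1-p = 0.57.
p/(1-p) = 0.754386.
eta = log(0.754386) = -0.2819

-0.2819


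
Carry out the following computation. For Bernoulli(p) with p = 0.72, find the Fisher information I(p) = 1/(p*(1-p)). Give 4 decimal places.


For Bernoulli(p), Fisher information is I(p) = 1/(p*(1-p)).
p = 0.72, 1-p = 0.28.
p*(1-p) = 0.2016.
I(p) = 1/0.2016 = 4.9603

4.9603


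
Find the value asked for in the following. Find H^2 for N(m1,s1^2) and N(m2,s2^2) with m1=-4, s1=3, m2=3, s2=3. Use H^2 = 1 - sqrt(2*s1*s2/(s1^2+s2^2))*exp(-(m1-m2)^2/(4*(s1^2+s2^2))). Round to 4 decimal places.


Squared Hellinger distance for Gaussians:
H^2 = 1 - sqrt(2*s1*s2/(s1^2+s2^2)) * exp(-(m1-m2)^2/(4*(s1^2+s2^2))).
s1^2 = 9, s2^2 = 9, s1^2+s2^2 = 18.
sqrt(2*3*3/(18)) = 1.0.
(m1-m2)^2 = (-7)^2 = 49.
exp(-49/(4*18)) = exp(-0.680556) = 0.506336.
H^2 = 1 - 1.0*0.506336 = 0.4937

0.4937


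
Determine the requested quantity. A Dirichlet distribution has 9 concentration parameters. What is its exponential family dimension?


Exponential family dimension calculation:
Dirichlet with 9 components has 9 natural parameters.

9


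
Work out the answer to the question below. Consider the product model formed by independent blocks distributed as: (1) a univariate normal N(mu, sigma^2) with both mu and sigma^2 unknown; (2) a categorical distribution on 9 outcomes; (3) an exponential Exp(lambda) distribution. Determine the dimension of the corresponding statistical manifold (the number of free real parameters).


The dimension of a statistical manifold equals the number of free
(independent) real parameters of the model. For a product of independent
blocks the parameter counts add.
- normal (mu, sigma^2): 2.
- categorical on 9 outcomes (probabilities sum to 1): 9-1 = 8.
- exponential (lambda): 1.
Total = 2 + 8 + 1 = 11.
Dimension = 11

11


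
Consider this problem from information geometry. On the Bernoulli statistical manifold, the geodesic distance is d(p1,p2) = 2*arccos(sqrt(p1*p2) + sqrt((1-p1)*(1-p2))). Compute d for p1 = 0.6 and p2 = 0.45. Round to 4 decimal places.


Geodesic distance on Bernoulli manifold:
d(p1,p2) = 2*arccos(sqrt(p1*p2) + sqrt((1-p1)*(1-p2))).
sqrt(p1*p2) = sqrt(0.6*0.45) = 0.519615.
sqrt((1-p1)*(1-p2)) = sqrt(0.4*0.55) = 0.469042.
arg = 0.519615 + 0.469042 = 0.988657.
d = 2*arccos(0.988657) = 0.3015

0.3015


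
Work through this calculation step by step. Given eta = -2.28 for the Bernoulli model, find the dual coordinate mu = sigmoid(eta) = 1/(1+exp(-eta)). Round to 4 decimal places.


Dual coordinate (expectation parameter) for Bernoulli:
mu = 1/(1+exp(-eta)).
eta = -2.28.
exp(-eta) = exp(2.28) = 9.77668.
mu = 1/(1+9.77668) = 0.0928

0.0928


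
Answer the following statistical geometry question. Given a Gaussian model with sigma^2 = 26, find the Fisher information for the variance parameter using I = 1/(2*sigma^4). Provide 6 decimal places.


Fisher information for variance: I(sigma^2) = 1/(2*sigma^4).
sigma^2 = 26, so sigma^4 = 676.
I = 1/(2*676) = 1/1352 = 0.000740

0.000740


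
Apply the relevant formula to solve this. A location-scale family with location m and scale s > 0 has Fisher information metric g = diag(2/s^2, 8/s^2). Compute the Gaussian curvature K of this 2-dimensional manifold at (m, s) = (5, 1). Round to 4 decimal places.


The metric has the form g = (A dm^2 + B ds^2)/s^2 with A = 2, B = 8.
Substitute u = sqrt(A/B)*m: g = B*(du^2 + ds^2)/s^2, i.e. B times the
Poincare upper half-plane metric, which has constant Gaussian curvature -1.
Scaling a 2D metric by a constant c divides the Gaussian curvature by c,
so K = -1/B = -1/(8) = -0.1250 everywhere (the point (m, s) = (5, 1) is irrelevant:
the curvature is constant).
The requested Gaussian curvature is K = -0.1250.

-0.1250


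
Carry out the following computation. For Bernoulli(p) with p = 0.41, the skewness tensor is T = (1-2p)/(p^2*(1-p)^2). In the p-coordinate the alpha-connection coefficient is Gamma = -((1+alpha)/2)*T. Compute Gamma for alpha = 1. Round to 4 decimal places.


Skewness (Amari-Chentsov) tensor: T = (1-2p)/(p^2*(1-p)^2).
p = 0.41, 1-2p = 0.18, p^2 = 0.1681, (1-p)^2 = 0.3481.
T = 0.18/(0.1681 * 0.3481) = 3.076102.
In the p-coordinate, Gamma^(alpha) = Gamma^(0) - (alpha/2)*T with Gamma^(0) = (1/2)*g'(p) = -T/2,
so Gamma^(alpha) = -((1+alpha)/2)*T.
alpha = 1, -(1+alpha)/2 = -1.0.
Gamma = -1.0 * 3.076102 = -3.0761

-3.0761


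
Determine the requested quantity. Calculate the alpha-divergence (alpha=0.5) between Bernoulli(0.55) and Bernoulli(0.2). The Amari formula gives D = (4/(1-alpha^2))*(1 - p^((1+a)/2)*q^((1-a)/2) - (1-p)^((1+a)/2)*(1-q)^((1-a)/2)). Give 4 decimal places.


Amari alpha-divergence:
D = (4/(1-alpha^2))*(1 - p^((1+a)/2)*q^((1-a)/2) - (1-p)^((1+a)/2)*(1-q)^((1-a)/2)).
alpha = 0.5, p = 0.55, q = 0.2.
e1 = (1+alpha)/2 = 0.75, e2 = (1-alpha)/2 = 0.25.
t1 = p^e1 * q^e2 = 0.55^0.75 * 0.2^0.25 = 0.4271.
t2 = (1-p)^e1 * (1-q)^e2 = 0.45^0.75 * 0.8^0.25 = 0.519615.
4/(1-alpha^2) = 5.333333.
D = 5.333333*(1 - 0.4271 - 0.519615) = 0.2842

0.2842


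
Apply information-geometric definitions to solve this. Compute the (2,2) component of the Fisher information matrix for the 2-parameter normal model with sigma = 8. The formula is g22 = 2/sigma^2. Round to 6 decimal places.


For the 2-parameter normal family, the Fisher metric has:
  g11 = 1/sigma^2, g22 = 2/sigma^2.
sigma = 8, sigma^2 = 64.
g22 = 0.031250

0.031250


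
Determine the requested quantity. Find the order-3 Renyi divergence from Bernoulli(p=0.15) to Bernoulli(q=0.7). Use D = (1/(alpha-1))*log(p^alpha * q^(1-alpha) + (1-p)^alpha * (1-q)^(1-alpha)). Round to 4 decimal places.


Renyi divergence of order alpha between Bernoulli distributions:
D = (1/(alpha-1))*log(p^alpha * q^(1-alpha) + (1-p)^alpha * (1-q)^(1-alpha)).
alpha = 3, p = 0.15, q = 0.7.
p^alpha * q^(1-alpha) = 0.15^3 * 0.7^-2 = 0.006888.
(1-p)^alpha * (1-q)^(1-alpha) = 0.85^3 * 0.3^-2 = 6.823611.
sum = 0.006888 + 6.823611 = 6.830499.
D = (1/2)*log(6.830499) = 0.9607

0.9607


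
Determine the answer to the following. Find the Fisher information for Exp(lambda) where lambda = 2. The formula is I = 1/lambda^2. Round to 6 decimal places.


Fisher information for exponential: I(lambda) = 1/lambda^2.
lambda = 2, lambda^2 = 4.
I = 1/4 = 0.250000

0.250000


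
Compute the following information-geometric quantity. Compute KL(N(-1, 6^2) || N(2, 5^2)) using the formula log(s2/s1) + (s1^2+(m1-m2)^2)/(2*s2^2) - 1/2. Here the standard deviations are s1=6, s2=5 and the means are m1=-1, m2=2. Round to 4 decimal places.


KL divergence between normal distributions:
KL = log(s2/s1) + (s1^2 + (m1-m2)^2)/(2*s2^2) - 1/2.
log(5/6) = -0.182322.
(6^2 + (-1-2)^2)/(2*5^2) = (36 + 9)/50 = 0.9.
KL = -0.182322 + 0.9 - 0.5 = 0.2177

0.2177


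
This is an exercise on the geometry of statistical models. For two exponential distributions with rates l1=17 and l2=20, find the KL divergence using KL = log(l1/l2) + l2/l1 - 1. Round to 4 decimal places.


KL divergence for exponential family:
KL = log(l1/l2) + l2/l1 - 1.
log(17/20) = -0.162519.
20/17 = 1.176471.
KL = -0.162519 + 1.176471 - 1 = 0.0140

0.0140


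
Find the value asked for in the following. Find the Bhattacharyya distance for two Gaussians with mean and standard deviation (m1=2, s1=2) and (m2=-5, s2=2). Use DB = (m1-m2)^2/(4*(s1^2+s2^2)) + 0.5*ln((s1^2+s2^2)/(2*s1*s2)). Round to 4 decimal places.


Bhattacharyya distance between two Gaussians:
DB = (m1-m2)^2/(4*(s1^2+s2^2)) + (1/2)*ln((s1^2+s2^2)/(2*s1*s2)).
(m1-m2)^2 = (7)^2 = 49.
s1^2+s2^2 = 4 + 4 = 8.
term1 = 49/32 = 1.53125.
term2 = 0.5*ln(8/8.0) = 0.0.
DB = 1.53125 + 0.0 = 1.5313

1.5313


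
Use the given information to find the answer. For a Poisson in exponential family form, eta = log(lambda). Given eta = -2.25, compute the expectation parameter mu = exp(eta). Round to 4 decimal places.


Expectation parameter for Poisson exponential family:
mu = exp(eta).
eta = -2.25.
mu = exp(-2.25) = 0.1054

0.1054


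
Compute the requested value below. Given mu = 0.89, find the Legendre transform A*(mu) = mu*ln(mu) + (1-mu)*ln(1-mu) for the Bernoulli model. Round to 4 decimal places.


Legendre transform for Bernoulli:
A*(mu) = mu*log(mu) + (1-mu)*log(1-mu).
mu = 0.89, 1-mu = 0.11.
mu*log(mu) = 0.89*log(0.89) = -0.103715.
(1-mu)*log(1-mu) = 0.11*log(0.11) = -0.2428.
A* = -0.103715 + -0.2428 = -0.3465

-0.3465


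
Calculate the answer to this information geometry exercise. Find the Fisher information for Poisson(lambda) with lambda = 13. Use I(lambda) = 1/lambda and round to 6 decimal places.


Fisher information for Poisson: I(lambda) = 1/lambda.
lambda = 13.
I(lambda) = 1/13 = 0.076923

0.076923


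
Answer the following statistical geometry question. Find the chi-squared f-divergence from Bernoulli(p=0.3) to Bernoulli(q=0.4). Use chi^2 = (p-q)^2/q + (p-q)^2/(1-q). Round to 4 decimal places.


Chi-squared divergence between Bernoulli distributions:
chi^2 = (p-q)^2/q + (p-q)^2/(1-q).
p = 0.3, q = 0.4, p-q = -0.1.
(p-q)^2 = 0.01.
term1 = 0.01/0.4 = 0.025.
term2 = 0.01/0.6 = 0.016667.
chi^2 = 0.025 + 0.016667 = 0.0417

0.0417


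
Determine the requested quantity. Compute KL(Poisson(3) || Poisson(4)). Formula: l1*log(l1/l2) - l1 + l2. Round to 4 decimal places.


KL divergence for Poisson:
KL = l1*log(l1/l2) - l1 + l2.
l1 = 3, l2 = 4.
log(3/4) = -0.287682.
l1*log(l1/l2) = 3 * -0.287682 = -0.863046.
KL = -0.863046 - 3 + 4 = 0.1370

0.1370


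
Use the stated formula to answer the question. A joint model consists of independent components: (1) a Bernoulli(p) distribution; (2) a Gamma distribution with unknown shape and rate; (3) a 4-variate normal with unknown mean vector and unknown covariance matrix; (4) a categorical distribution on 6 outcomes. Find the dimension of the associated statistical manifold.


The dimension of a statistical manifold equals the number of free
(independent) real parameters of the model. For a product of independent
blocks the parameter counts add.
- Bernoulli (p): 1.
- Gamma (shape, rate): 2.
- 4-variate normal: 4 (mean) + 4*5/2 = 10 (symmetric covariance) = 14.
- categorical on 6 outcomes (probabilities sum to 1): 6-1 = 5.
Total = 1 + 2 + 14 + 5 = 22.
Dimension = 22

22


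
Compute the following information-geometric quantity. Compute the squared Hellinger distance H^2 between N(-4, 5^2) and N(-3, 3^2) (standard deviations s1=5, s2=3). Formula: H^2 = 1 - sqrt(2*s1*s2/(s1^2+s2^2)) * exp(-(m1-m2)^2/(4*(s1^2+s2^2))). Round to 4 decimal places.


Squared Hellinger distance for Gaussians:
H^2 = 1 - sqrt(2*s1*s2/(s1^2+s2^2)) * exp(-(m1-m2)^2/(4*(s1^2+s2^2))).
s1^2 = 25, s2^2 = 9, s1^2+s2^2 = 34.
sqrt(2*5*3/(34)) = 0.939336.
(m1-m2)^2 = (-1)^2 = 1.
exp(-1/(4*34)) = exp(-0.007353) = 0.992674.
H^2 = 1 - 0.939336*0.992674 = 0.0675

0.0675


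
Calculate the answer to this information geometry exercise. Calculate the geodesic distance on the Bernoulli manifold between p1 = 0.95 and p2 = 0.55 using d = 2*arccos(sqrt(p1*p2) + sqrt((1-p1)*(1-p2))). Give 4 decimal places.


Geodesic distance on Bernoulli manifold:
d(p1,p2) = 2*arccos(sqrt(p1*p2) + sqrt((1-p1)*(1-p2))).
sqrt(p1*p2) = sqrt(0.95*0.55) = 0.722842.
sqrt((1-p1)*(1-p2)) = sqrt(0.05*0.45) = 0.15.
arg = 0.722842 + 0.15 = 0.872842.
d = 2*arccos(0.872842) = 1.0196

1.0196


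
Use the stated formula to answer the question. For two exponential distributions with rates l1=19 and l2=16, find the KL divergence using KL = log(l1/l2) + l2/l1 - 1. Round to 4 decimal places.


KL divergence for exponential family:
KL = log(l1/l2) + l2/l1 - 1.
log(19/16) = 0.17185.
16/19 = 0.842105.
KL = 0.17185 + 0.842105 - 1 = 0.0140

0.0140


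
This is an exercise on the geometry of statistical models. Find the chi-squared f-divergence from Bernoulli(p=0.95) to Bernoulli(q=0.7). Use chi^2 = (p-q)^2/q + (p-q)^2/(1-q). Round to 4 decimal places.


Chi-squared divergence between Bernoulli distributions:
chi^2 = (p-q)^2/q + (p-q)^2/(1-q).
p = 0.95, q = 0.7, p-q = 0.25.
(p-q)^2 = 0.0625.
term1 = 0.0625/0.7 = 0.089286.
term2 = 0.0625/0.3 = 0.208333.
chi^2 = 0.089286 + 0.208333 = 0.2976

0.2976


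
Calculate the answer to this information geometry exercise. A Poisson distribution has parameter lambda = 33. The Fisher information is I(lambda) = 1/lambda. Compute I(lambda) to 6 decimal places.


Fisher information for Poisson: I(lambda) = 1/lambda.
lambda = 33.
I(lambda) = 1/33 = 0.030303

0.030303


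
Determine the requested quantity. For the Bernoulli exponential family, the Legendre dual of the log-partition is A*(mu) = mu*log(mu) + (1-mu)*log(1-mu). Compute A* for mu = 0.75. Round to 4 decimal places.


Legendre transform for Bernoulli:
A*(mu) = mu*log(mu) + (1-mu)*log(1-mu).
mu = 0.75, 1-mu = 0.25.
mu*log(mu) = 0.75*log(0.75) = -0.215762.
(1-mu)*log(1-mu) = 0.25*log(0.25) = -0.346574.
A* = -0.215762 + -0.346574 = -0.5623

-0.5623


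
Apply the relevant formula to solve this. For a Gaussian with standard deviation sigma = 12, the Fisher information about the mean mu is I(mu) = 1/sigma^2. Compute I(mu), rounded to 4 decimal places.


The Fisher information for the mean of a normal distribution is I(mu) = 1/sigma^2.
sigma = 12, so sigma^2 = 144.
I(mu) = 1/144 = 0.0069

0.0069


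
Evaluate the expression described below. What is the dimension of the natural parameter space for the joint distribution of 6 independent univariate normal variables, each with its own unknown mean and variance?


Exponential family dimension calculation:
Each univariate normal has two natural parameters (mu/sigma^2 and -1/(2 sigma^2)).
With 6 independent components, dim = 2 * 6 = 12.

12


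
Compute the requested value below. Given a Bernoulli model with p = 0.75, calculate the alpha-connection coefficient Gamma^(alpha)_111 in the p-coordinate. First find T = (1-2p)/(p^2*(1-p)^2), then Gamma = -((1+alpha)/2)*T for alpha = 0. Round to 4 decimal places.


Skewness (Amari-Chentsov) tensor: T = (1-2p)/(p^2*(1-p)^2).
p = 0.75, 1-2p = -0.5, p^2 = 0.5625, (1-p)^2 = 0.0625.
T = -0.5/(0.5625 * 0.0625) = -14.222222.
In the p-coordinate, Gamma^(alpha) = Gamma^(0) - (alpha/2)*T with Gamma^(0) = (1/2)*g'(p) = -T/2,
so Gamma^(alpha) = -((1+alpha)/2)*T.
alpha = 0, -(1+alpha)/2 = -0.5.
Gamma = -0.5 * -14.222222 = 7.1111

7.1111


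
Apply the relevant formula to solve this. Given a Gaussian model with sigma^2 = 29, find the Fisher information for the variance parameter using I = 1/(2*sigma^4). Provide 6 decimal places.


Fisher information for variance: I(sigma^2) = 1/(2*sigma^4).
sigma^2 = 29, so sigma^4 = 841.
I = 1/(2*841) = 1/1682 = 0.000595

0.000595


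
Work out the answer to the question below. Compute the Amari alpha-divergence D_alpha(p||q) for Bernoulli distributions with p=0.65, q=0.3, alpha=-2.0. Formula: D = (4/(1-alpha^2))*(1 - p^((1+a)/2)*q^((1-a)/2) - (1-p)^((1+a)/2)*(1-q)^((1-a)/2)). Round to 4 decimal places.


Amari alpha-divergence:
D = (4/(1-alpha^2))*(1 - p^((1+a)/2)*q^((1-a)/2) - (1-p)^((1+a)/2)*(1-q)^((1-a)/2)).
alpha = -2.0, p = 0.65, q = 0.3.
e1 = (1+alpha)/2 = -0.5, e2 = (1-alpha)/2 = 1.5.
t1 = p^e1 * q^e2 = 0.65^-0.5 * 0.3^1.5 = 0.20381.
t2 = (1-p)^e1 * (1-q)^e2 = 0.35^-0.5 * 0.7^1.5 = 0.989949.
4/(1-alpha^2) = -1.333333.
D = -1.333333*(1 - 0.20381 - 0.989949) = 0.2583

0.2583


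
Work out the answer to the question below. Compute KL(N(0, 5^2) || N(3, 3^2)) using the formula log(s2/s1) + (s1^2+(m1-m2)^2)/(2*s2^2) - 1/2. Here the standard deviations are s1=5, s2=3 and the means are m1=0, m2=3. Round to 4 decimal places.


KL divergence between normal distributions:
KL = log(s2/s1) + (s1^2 + (m1-m2)^2)/(2*s2^2) - 1/2.
log(3/5) = -0.510826.
(5^2 + (0-3)^2)/(2*3^2) = (25 + 9)/18 = 1.888889.
KL = -0.510826 + 1.888889 - 0.5 = 0.8781

0.8781


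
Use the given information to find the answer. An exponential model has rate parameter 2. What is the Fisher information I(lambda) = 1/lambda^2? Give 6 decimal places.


Fisher information for exponential: I(lambda) = 1/lambda^2.
lambda = 2, lambda^2 = 4.
I = 1/4 = 0.250000

0.250000


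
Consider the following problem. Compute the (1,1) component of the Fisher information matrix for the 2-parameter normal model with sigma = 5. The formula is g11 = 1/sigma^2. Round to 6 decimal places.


For the 2-parameter normal family, the Fisher metric has:
  g11 = 1/sigma^2, g22 = 2/sigma^2.
sigma = 5, sigma^2 = 25.
g11 = 0.040000

0.040000


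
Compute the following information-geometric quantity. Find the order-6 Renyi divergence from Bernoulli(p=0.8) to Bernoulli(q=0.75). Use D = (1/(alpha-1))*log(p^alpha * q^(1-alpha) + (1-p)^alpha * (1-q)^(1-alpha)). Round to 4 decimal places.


Renyi divergence of order alpha between Bernoulli distributions:
D = (1/(alpha-1))*log(p^alpha * q^(1-alpha) + (1-p)^alpha * (1-q)^(1-alpha)).
alpha = 6, p = 0.8, q = 0.75.
p^alpha * q^(1-alpha) = 0.8^6 * 0.75^-5 = 1.104673.
(1-p)^alpha * (1-q)^(1-alpha) = 0.2^6 * 0.25^-5 = 0.065536.
sum = 1.104673 + 0.065536 = 1.170209.
D = (1/5)*log(1.170209) = 0.0314

0.0314


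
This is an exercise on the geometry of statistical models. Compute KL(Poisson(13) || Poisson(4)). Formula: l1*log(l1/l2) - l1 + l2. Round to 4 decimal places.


KL divergence for Poisson:
KL = l1*log(l1/l2) - l1 + l2.
l1 = 13, l2 = 4.
log(13/4) = 1.178655.
l1*log(l1/l2) = 13 * 1.178655 = 15.322515.
KL = 15.322515 - 13 + 4 = 6.3225

6.3225


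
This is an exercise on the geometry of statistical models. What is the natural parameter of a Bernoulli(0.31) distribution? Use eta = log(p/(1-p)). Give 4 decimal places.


Natural parameter for Bernoulli: eta = log(p/(1-p)).
p = 0.31, 1-p = 0.69.
p/(1-p) = 0.449275.
eta = log(0.449275) = -0.8001

-0.8001


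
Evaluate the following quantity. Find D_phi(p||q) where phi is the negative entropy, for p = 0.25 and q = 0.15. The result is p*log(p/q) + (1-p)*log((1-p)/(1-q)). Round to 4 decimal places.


Bregman divergence with negative entropy generator:
D = p*log(p/q) + (1-p)*log((1-p)/(1-q)).
p = 0.25, q = 0.15.
p*log(p/q) = 0.25*log(0.25/0.15) = 0.127706.
(1-p)*log((1-p)/(1-q)) = 0.75*log(0.75/0.85) = -0.093872.
D = 0.127706 + -0.093872 = 0.0338

0.0338


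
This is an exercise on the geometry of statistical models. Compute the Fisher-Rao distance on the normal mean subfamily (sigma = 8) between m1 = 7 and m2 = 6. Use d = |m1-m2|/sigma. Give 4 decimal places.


On the fixed-variance normal subfamily, geodesic distance = |m1-m2|/sigma.
|7 - 6| = 1.
sigma = 8.
d = 1/8 = 0.1250

0.1250


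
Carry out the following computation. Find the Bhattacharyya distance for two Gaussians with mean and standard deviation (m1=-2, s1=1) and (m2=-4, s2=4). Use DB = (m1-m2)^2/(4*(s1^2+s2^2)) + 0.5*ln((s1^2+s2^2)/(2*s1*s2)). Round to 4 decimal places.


Bhattacharyya distance between two Gaussians:
DB = (m1-m2)^2/(4*(s1^2+s2^2)) + (1/2)*ln((s1^2+s2^2)/(2*s1*s2)).
(m1-m2)^2 = (2)^2 = 4.
s1^2+s2^2 = 1 + 16 = 17.
term1 = 4/68 = 0.058824.
term2 = 0.5*ln(17/8.0) = 0.376886.
DB = 0.058824 + 0.376886 = 0.4357

0.4357


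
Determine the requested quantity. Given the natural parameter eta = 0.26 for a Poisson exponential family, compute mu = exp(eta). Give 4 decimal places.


Expectation parameter for Poisson exponential family:
mu = exp(eta).
eta = 0.26.
mu = exp(0.26) = 1.2969

1.2969


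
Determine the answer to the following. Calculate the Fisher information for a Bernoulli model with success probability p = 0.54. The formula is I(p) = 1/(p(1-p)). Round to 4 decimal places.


For Bernoulli(p), Fisher information is I(p) = 1/(p*(1-p)).
p = 0.54, 1-p = 0.46.
p*(1-p) = 0.2484.
I(p) = 1/0.2484 = 4.0258

4.0258


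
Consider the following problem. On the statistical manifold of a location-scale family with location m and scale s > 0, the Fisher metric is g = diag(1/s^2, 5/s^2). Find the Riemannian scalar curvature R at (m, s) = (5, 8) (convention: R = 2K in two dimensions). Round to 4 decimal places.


The metric has the form g = (A dm^2 + B ds^2)/s^2 with A = 1, B = 5.
Substitute u = sqrt(A/B)*m: g = B*(du^2 + ds^2)/s^2, i.e. B times the
Poincare upper half-plane metric, which has constant Gaussian curvature -1.
Scaling a 2D metric by a constant c divides the Gaussian curvature by c,
so K = -1/B = -1/(5) = -0.2000 everywhere (the point (m, s) = (5, 8) is irrelevant:
the curvature is constant).
Scalar curvature in dimension 2: R = 2K = -2/(5) = -0.4000.

-0.4000


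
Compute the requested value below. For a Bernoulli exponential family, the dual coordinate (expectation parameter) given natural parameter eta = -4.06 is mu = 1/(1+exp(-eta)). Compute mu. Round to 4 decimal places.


Dual coordinate (expectation parameter) for Bernoulli:
mu = 1/(1+exp(-eta)).
eta = -4.06.
exp(-eta) = exp(4.06) = 57.974311.
mu = 1/(1+57.974311) = 0.0170

0.0170


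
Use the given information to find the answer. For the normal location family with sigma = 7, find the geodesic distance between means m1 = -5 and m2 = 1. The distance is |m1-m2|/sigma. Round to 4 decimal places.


On the fixed-variance normal subfamily, geodesic distance = |m1-m2|/sigma.
|-5 - 1| = 6.
sigma = 7.
d = 6/7 = 0.8571

0.8571


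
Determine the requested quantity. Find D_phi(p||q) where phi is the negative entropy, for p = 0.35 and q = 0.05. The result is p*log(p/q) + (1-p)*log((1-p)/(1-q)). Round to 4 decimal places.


Bregman divergence with negative entropy generator:
D = p*log(p/q) + (1-p)*log((1-p)/(1-q)).
p = 0.35, q = 0.05.
p*log(p/q) = 0.35*log(0.35/0.05) = 0.681069.
(1-p)*log((1-p)/(1-q)) = 0.65*log(0.65/0.95) = -0.246668.
D = 0.681069 + -0.246668 = 0.4344

0.4344


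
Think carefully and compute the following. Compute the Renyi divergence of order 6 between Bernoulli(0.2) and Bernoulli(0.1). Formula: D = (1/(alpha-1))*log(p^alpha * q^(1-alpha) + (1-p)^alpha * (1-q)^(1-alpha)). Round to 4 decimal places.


Renyi divergence of order alpha between Bernoulli distributions:
D = (1/(alpha-1))*log(p^alpha * q^(1-alpha) + (1-p)^alpha * (1-q)^(1-alpha)).
alpha = 6, p = 0.2, q = 0.1.
p^alpha * q^(1-alpha) = 0.2^6 * 0.1^-5 = 6.4.
(1-p)^alpha * (1-q)^(1-alpha) = 0.8^6 * 0.9^-5 = 0.443943.
sum = 6.4 + 0.443943 = 6.843943.
D = (1/5)*log(6.843943) = 0.3847

0.3847


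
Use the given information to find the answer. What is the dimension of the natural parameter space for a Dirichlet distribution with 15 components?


Exponential family dimension calculation:
Dirichlet with 15 components has 15 natural parameters.

15


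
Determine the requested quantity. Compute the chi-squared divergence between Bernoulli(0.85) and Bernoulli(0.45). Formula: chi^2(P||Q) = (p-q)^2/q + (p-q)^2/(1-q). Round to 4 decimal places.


Chi-squared divergence between Bernoulli distributions:
chi^2 = (p-q)^2/q + (p-q)^2/(1-q).
p = 0.85, q = 0.45, p-q = 0.4.
(p-q)^2 = 0.16.
term1 = 0.16/0.45 = 0.355556.
term2 = 0.16/0.55 = 0.290909.
chi^2 = 0.355556 + 0.290909 = 0.6465

0.6465


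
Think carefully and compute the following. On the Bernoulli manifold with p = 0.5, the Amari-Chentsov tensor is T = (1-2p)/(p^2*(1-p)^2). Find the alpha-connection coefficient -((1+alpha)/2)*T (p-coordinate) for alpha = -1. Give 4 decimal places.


Skewness (Amari-Chentsov) tensor: T = (1-2p)/(p^2*(1-p)^2).
p = 0.5, 1-2p = 0.0, p^2 = 0.25, (1-p)^2 = 0.25.
T = 0.0/(0.25 * 0.25) = 0.0.
In the p-coordinate, Gamma^(alpha) = Gamma^(0) - (alpha/2)*T with Gamma^(0) = (1/2)*g'(p) = -T/2,
so Gamma^(alpha) = -((1+alpha)/2)*T.
alpha = -1, -(1+alpha)/2 = 0.0.
Gamma = 0.0 * 0.0 = 0.0000

0.0000


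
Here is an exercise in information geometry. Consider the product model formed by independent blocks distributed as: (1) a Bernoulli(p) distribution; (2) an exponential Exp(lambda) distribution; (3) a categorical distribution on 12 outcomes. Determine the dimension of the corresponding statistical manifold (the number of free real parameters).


The dimension of a statistical manifold equals the number of free
(independent) real parameters of the model. For a product of independent
blocks the parameter counts add.
- Bernoulli (p): 1.
- exponential (lambda): 1.
- categorical on 12 outcomes (probabilities sum to 1): 12-1 = 11.
Total = 1 + 1 + 11 = 13.
Dimension = 13

13


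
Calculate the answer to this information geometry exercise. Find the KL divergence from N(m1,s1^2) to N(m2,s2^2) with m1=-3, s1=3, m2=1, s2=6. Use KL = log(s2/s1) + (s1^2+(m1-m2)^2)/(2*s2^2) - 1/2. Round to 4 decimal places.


KL divergence between normal distributions:
KL = log(s2/s1) + (s1^2 + (m1-m2)^2)/(2*s2^2) - 1/2.
log(6/3) = 0.693147.
(3^2 + (-3-1)^2)/(2*6^2) = (9 + 16)/72 = 0.347222.
KL = 0.693147 + 0.347222 - 0.5 = 0.5404

0.5404


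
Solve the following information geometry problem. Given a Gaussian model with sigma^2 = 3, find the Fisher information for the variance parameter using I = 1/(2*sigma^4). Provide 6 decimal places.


Fisher information for variance: I(sigma^2) = 1/(2*sigma^4).
sigma^2 = 3, so sigma^4 = 9.
I = 1/(2*9) = 1/18 = 0.055556

0.055556


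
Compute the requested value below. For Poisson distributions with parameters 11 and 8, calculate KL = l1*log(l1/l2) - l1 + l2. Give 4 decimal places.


KL divergence for Poisson:
KL = l1*log(l1/l2) - l1 + l2.
l1 = 11, l2 = 8.
log(11/8) = 0.318454.
l1*log(l1/l2) = 11 * 0.318454 = 3.502991.
KL = 3.502991 - 11 + 8 = 0.5030

0.5030


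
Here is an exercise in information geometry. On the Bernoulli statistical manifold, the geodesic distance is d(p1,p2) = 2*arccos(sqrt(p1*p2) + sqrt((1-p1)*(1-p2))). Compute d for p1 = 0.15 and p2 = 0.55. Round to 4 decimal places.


Geodesic distance on Bernoulli manifold:
d(p1,p2) = 2*arccos(sqrt(p1*p2) + sqrt((1-p1)*(1-p2))).
sqrt(p1*p2) = sqrt(0.15*0.55) = 0.287228.
sqrt((1-p1)*(1-p2)) = sqrt(0.85*0.45) = 0.618466.
arg = 0.287228 + 0.618466 = 0.905694.
d = 2*arccos(0.905694) = 0.8756

0.8756


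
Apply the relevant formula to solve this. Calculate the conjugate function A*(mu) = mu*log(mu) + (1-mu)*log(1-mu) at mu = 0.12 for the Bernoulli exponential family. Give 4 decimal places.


Legendre transform for Bernoulli:
A*(mu) = mu*log(mu) + (1-mu)*log(1-mu).
mu = 0.12, 1-mu = 0.88.
mu*log(mu) = 0.12*log(0.12) = -0.254432.
(1-mu)*log(1-mu) = 0.88*log(0.88) = -0.112493.
A* = -0.254432 + -0.112493 = -0.3669

-0.3669


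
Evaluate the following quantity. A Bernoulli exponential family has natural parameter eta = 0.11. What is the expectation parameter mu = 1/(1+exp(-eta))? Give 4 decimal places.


Dual coordinate (expectation parameter) for Bernoulli:
mu = 1/(1+exp(-eta)).
eta = 0.11.
exp(-eta) = exp(-0.11) = 0.895834.
mu = 1/(1+0.895834) = 0.5275

0.5275


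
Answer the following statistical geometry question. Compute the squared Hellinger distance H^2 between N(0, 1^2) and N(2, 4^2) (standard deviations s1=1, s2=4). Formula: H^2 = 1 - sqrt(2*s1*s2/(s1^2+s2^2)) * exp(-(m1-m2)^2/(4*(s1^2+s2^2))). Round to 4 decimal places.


Squared Hellinger distance for Gaussians:
H^2 = 1 - sqrt(2*s1*s2/(s1^2+s2^2)) * exp(-(m1-m2)^2/(4*(s1^2+s2^2))).
s1^2 = 1, s2^2 = 16, s1^2+s2^2 = 17.
sqrt(2*1*4/(17)) = 0.685994.
(m1-m2)^2 = (-2)^2 = 4.
exp(-4/(4*17)) = exp(-0.058824) = 0.942873.
H^2 = 1 - 0.685994*0.942873 = 0.3532

0.3532


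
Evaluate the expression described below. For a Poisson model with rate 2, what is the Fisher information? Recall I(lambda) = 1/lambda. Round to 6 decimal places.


Fisher information for Poisson: I(lambda) = 1/lambda.
lambda = 2.
I(lambda) = 1/2 = 0.500000

0.500000


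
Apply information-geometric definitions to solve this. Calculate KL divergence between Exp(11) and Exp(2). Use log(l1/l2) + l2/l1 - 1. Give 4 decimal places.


KL divergence for exponential family:
KL = log(l1/l2) + l2/l1 - 1.
log(11/2) = 1.704748.
2/11 = 0.181818.
KL = 1.704748 + 0.181818 - 1 = 0.8866

0.8866


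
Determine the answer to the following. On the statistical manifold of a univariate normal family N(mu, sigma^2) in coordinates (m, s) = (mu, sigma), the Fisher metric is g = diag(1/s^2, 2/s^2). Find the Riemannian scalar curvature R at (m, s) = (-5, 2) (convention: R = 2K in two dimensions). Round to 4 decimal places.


The metric has the form g = (A dm^2 + B ds^2)/s^2 with A = 1, B = 2.
Substitute u = sqrt(A/B)*m: g = B*(du^2 + ds^2)/s^2, i.e. B times the
Poincare upper half-plane metric, which has constant Gaussian curvature -1.
Scaling a 2D metric by a constant c divides the Gaussian curvature by c,
so K = -1/B = -1/(2) = -0.5000 everywhere (the point (m, s) = (-5, 2) is irrelevant:
the curvature is constant).
Scalar curvature in dimension 2: R = 2K = -2/(2) = -1.0000.

-1.0000


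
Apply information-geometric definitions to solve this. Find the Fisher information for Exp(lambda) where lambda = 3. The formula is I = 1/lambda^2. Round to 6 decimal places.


Fisher information for exponential: I(lambda) = 1/lambda^2.
lambda = 3, lambda^2 = 9.
I = 1/9 = 0.111111

0.111111


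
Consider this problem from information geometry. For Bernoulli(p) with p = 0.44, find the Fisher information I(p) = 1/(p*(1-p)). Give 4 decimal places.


For Bernoulli(p), Fisher information is I(p) = 1/(p*(1-p)).
p = 0.44, 1-p = 0.56.
p*(1-p) = 0.2464.
I(p) = 1/0.2464 = 4.0584

4.0584


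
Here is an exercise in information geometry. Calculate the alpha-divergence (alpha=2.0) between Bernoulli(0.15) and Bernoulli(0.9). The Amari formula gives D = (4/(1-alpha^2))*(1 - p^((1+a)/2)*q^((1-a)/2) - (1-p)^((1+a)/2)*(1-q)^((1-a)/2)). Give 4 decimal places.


Amari alpha-divergence:
D = (4/(1-alpha^2))*(1 - p^((1+a)/2)*q^((1-a)/2) - (1-p)^((1+a)/2)*(1-q)^((1-a)/2)).
alpha = 2.0, p = 0.15, q = 0.9.
e1 = (1+alpha)/2 = 1.5, e2 = (1-alpha)/2 = -0.5.
t1 = p^e1 * q^e2 = 0.15^1.5 * 0.9^-0.5 = 0.061237.
t2 = (1-p)^e1 * (1-q)^e2 = 0.85^1.5 * 0.1^-0.5 = 2.478155.
4/(1-alpha^2) = -1.333333.
D = -1.333333*(1 - 0.061237 - 2.478155) = 2.0525

2.0525


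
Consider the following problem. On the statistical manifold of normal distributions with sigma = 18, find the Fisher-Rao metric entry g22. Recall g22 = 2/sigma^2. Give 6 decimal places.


For the 2-parameter normal family, the Fisher metric has:
  g11 = 1/sigma^2, g22 = 2/sigma^2.
sigma = 18, sigma^2 = 324.
g22 = 0.006173

0.006173


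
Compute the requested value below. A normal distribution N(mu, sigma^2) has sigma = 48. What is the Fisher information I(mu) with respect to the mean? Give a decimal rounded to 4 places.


The Fisher information for the mean of a normal distribution is I(mu) = 1/sigma^2.
sigma = 48, so sigma^2 = 2304.
I(mu) = 1/2304 = 0.0004

0.0004


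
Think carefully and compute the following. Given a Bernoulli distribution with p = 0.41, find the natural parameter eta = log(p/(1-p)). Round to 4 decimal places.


Natural parameter for Bernoulli: eta = log(p/(1-p)).
p = 0.41, 1-p = 0.59.
p/(1-p) = 0.694915.
eta = log(0.694915) = -0.3640

-0.3640


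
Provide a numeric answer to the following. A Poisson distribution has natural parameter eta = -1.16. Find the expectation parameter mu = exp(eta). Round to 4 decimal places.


Expectation parameter for Poisson exponential family:
mu = exp(eta).
eta = -1.16.
mu = exp(-1.16) = 0.3135

0.3135


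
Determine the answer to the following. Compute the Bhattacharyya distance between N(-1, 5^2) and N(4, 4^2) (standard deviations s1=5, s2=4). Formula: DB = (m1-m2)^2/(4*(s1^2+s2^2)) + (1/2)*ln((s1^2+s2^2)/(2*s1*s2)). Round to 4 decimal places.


Bhattacharyya distance between two Gaussians:
DB = (m1-m2)^2/(4*(s1^2+s2^2)) + (1/2)*ln((s1^2+s2^2)/(2*s1*s2)).
(m1-m2)^2 = (-5)^2 = 25.
s1^2+s2^2 = 25 + 16 = 41.
term1 = 25/164 = 0.152439.
term2 = 0.5*ln(41/40.0) = 0.012346.
DB = 0.152439 + 0.012346 = 0.1648

0.1648


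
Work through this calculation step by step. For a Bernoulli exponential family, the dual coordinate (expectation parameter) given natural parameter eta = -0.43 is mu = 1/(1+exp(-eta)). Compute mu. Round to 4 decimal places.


Dual coordinate (expectation parameter) for Bernoulli:
mu = 1/(1+exp(-eta)).
eta = -0.43.
exp(-eta) = exp(0.43) = 1.537258.
mu = 1/(1+1.537258) = 0.3941

0.3941


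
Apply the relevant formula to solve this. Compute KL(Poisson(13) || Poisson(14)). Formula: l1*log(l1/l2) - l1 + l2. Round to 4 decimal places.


KL divergence for Poisson:
KL = l1*log(l1/l2) - l1 + l2.
l1 = 13, l2 = 14.
log(13/14) = -0.074108.
l1*log(l1/l2) = 13 * -0.074108 = -0.963404.
KL = -0.963404 - 13 + 14 = 0.0366

0.0366


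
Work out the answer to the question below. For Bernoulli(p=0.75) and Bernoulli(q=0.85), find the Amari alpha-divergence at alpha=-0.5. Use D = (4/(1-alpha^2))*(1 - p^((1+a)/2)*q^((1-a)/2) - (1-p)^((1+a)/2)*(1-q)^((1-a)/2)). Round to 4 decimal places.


Amari alpha-divergence:
D = (4/(1-alpha^2))*(1 - p^((1+a)/2)*q^((1-a)/2) - (1-p)^((1+a)/2)*(1-q)^((1-a)/2)).
alpha = -0.5, p = 0.75, q = 0.85.
e1 = (1+alpha)/2 = 0.25, e2 = (1-alpha)/2 = 0.75.
t1 = p^e1 * q^e2 = 0.75^0.25 * 0.85^0.75 = 0.823815.
t2 = (1-p)^e1 * (1-q)^e2 = 0.25^0.25 * 0.15^0.75 = 0.170433.
4/(1-alpha^2) = 5.333333.
D = 5.333333*(1 - 0.823815 - 0.170433) = 0.0307

0.0307


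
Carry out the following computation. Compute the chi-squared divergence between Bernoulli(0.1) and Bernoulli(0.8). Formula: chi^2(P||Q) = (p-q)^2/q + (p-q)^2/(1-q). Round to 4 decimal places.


Chi-squared divergence between Bernoulli distributions:
chi^2 = (p-q)^2/q + (p-q)^2/(1-q).
p = 0.1, q = 0.8, p-q = -0.7.
(p-q)^2 = 0.49.
term1 = 0.49/0.8 = 0.6125.
term2 = 0.49/0.2 = 2.45.
chi^2 = 0.6125 + 2.45 = 3.0625

3.0625


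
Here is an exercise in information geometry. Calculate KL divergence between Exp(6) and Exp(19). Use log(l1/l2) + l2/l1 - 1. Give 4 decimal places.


KL divergence for exponential family:
KL = log(l1/l2) + l2/l1 - 1.
log(6/19) = -1.15268.
19/6 = 3.166667.
KL = -1.15268 + 3.166667 - 1 = 1.0140

1.0140


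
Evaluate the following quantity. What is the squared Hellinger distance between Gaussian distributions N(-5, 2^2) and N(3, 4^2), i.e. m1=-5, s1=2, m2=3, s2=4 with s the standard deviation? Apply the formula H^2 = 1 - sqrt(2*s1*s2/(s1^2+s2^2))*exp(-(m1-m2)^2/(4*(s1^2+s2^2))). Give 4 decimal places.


Squared Hellinger distance for Gaussians:
H^2 = 1 - sqrt(2*s1*s2/(s1^2+s2^2)) * exp(-(m1-m2)^2/(4*(s1^2+s2^2))).
s1^2 = 4, s2^2 = 16, s1^2+s2^2 = 20.
sqrt(2*2*4/(20)) = 0.894427.
(m1-m2)^2 = (-8)^2 = 64.
exp(-64/(4*20)) = exp(-0.8) = 0.449329.
H^2 = 1 - 0.894427*0.449329 = 0.5981

0.5981


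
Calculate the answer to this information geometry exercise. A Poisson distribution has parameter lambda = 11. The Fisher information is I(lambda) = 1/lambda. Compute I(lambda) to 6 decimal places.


Fisher information for Poisson: I(lambda) = 1/lambda.
lambda = 11.
I(lambda) = 1/11 = 0.090909

0.090909


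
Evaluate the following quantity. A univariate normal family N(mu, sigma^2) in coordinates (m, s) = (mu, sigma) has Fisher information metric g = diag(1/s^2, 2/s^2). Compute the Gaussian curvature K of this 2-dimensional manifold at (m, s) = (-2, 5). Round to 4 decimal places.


The metric has the form g = (A dm^2 + B ds^2)/s^2 with A = 1, B = 2.
Substitute u = sqrt(A/B)*m: g = B*(du^2 + ds^2)/s^2, i.e. B times the
Poincare upper half-plane metric, which has constant Gaussian curvature -1.
Scaling a 2D metric by a constant c divides the Gaussian curvature by c,
so K = -1/B = -1/(2) = -0.5000 everywhere (the point (m, s) = (-2, 5) is irrelevant:
the curvature is constant).
The requested Gaussian curvature is K = -0.5000.

-0.5000


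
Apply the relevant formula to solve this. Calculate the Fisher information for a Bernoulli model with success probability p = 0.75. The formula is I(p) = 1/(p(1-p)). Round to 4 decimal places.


For Bernoulli(p), Fisher information is I(p) = 1/(p*(1-p)).
p = 0.75, 1-p = 0.25.
p*(1-p) = 0.1875.
I(p) = 1/0.1875 = 5.3333

5.3333


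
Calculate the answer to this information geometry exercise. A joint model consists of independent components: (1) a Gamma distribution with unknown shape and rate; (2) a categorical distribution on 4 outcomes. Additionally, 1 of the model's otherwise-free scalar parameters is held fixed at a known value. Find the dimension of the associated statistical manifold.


The dimension of a statistical manifold equals the number of free
(independent) real parameters of the model. For a product of independent
blocks the parameter counts add.
- Gamma (shape, rate): 2.
- categorical on 4 outcomes (probabilities sum to 1): 4-1 = 3.
Total = 2 + 3 = 5.
1 parameter(s) fixed at known values: 5 - 1 = 4.
Dimension = 4

4


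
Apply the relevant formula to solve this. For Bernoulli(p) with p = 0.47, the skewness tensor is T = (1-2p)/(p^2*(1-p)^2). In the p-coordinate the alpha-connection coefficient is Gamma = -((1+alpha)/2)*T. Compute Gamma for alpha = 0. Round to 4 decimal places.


Skewness (Amari-Chentsov) tensor: T = (1-2p)/(p^2*(1-p)^2).
p = 0.47, 1-2p = 0.06, p^2 = 0.2209, (1-p)^2 = 0.2809.
T = 0.06/(0.2209 * 0.2809) = 0.96695.
In the p-coordinate, Gamma^(alpha) = Gamma^(0) - (alpha/2)*T with Gamma^(0) = (1/2)*g'(p) = -T/2,
so Gamma^(alpha) = -((1+alpha)/2)*T.
alpha = 0, -(1+alpha)/2 = -0.5.
Gamma = -0.5 * 0.96695 = -0.4835

-0.4835


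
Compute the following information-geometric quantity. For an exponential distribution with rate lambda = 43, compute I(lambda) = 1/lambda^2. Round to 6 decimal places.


Fisher information for exponential: I(lambda) = 1/lambda^2.
lambda = 43, lambda^2 = 1849.
I = 1/1849 = 0.000541

0.000541


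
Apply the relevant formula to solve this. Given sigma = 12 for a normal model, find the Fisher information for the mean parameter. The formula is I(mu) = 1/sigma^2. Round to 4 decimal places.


The Fisher information for the mean of a normal distribution is I(mu) = 1/sigma^2.
sigma = 12, so sigma^2 = 144.
I(mu) = 1/144 = 0.0069

0.0069


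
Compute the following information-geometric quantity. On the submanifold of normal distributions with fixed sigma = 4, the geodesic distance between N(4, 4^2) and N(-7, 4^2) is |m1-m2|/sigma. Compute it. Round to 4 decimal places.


On the fixed-variance normal subfamily, geodesic distance = |m1-m2|/sigma.
|4 - -7| = 11.
sigma = 4.
d = 11/4 = 2.7500

2.7500


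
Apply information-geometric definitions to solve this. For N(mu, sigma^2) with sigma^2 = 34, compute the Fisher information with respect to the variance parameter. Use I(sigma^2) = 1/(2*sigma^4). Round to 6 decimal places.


Fisher information for variance: I(sigma^2) = 1/(2*sigma^4).
sigma^2 = 34, so sigma^4 = 1156.
I = 1/(2*1156) = 1/2312 = 0.000433

0.000433
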